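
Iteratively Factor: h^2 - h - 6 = (h + 2)*(h - 3)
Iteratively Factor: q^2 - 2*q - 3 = (q - 3)*(q + 1)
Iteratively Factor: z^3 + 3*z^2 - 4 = (z + 2)*(z^2 + z - 2) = (z + 2)^2*(z - 1)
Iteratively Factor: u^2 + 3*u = (u + 3)*(u)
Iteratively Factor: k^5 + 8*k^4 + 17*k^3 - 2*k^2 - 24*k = (k - 1)*(k^4 + 9*k^3 + 26*k^2 + 24*k) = k*(k - 1)*(k^3 + 9*k^2 + 26*k + 24) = k*(k - 1)*(k + 2)*(k^2 + 7*k + 12) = k*(k - 1)*(k + 2)*(k + 3)*(k + 4)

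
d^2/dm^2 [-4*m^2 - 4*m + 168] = -8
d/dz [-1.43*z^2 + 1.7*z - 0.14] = 1.7 - 2.86*z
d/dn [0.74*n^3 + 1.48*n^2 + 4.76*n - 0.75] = 2.22*n^2 + 2.96*n + 4.76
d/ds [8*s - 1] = 8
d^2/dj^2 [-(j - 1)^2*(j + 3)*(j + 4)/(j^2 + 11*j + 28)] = 2*(-j^3 - 21*j^2 - 147*j - 87)/(j^3 + 21*j^2 + 147*j + 343)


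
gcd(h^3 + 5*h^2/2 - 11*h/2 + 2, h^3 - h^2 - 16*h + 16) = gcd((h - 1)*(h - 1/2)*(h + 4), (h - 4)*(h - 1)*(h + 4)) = h^2 + 3*h - 4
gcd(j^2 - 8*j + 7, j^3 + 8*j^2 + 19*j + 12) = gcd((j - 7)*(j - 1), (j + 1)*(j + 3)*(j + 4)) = 1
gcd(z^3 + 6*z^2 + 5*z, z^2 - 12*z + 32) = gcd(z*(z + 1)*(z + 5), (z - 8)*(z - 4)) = 1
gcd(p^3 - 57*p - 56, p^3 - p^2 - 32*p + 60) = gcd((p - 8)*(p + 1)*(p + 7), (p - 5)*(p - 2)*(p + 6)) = 1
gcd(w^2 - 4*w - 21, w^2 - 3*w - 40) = 1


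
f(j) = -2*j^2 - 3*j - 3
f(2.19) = -19.16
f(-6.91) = -77.77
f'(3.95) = -18.80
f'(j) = -4*j - 3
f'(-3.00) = 9.00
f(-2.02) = -5.10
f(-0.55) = -1.96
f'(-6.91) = 24.64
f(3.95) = -46.06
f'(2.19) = -11.76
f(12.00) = -327.00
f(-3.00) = -12.00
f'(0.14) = -3.56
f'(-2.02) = 5.08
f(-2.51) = -8.07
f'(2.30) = -12.20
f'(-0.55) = -0.80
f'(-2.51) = 7.04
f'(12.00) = -51.00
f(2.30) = -20.48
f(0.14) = -3.46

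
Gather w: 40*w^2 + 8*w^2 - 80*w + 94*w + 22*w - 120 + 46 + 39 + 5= 48*w^2 + 36*w - 30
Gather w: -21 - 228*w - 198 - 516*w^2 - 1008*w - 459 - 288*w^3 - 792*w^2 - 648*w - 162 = -288*w^3 - 1308*w^2 - 1884*w - 840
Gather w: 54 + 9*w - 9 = 9*w + 45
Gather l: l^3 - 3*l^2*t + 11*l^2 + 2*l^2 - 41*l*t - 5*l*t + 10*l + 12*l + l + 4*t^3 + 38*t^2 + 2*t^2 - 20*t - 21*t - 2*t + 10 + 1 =l^3 + l^2*(13 - 3*t) + l*(23 - 46*t) + 4*t^3 + 40*t^2 - 43*t + 11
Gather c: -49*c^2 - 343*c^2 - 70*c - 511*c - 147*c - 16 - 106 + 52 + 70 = -392*c^2 - 728*c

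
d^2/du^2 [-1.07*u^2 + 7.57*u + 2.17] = -2.14000000000000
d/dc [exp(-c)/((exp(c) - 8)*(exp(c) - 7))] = (-3*exp(2*c) + 30*exp(c) - 56)*exp(-c)/(exp(4*c) - 30*exp(3*c) + 337*exp(2*c) - 1680*exp(c) + 3136)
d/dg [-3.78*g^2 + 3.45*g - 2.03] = 3.45 - 7.56*g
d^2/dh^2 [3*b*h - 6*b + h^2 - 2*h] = 2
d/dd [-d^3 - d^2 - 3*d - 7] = -3*d^2 - 2*d - 3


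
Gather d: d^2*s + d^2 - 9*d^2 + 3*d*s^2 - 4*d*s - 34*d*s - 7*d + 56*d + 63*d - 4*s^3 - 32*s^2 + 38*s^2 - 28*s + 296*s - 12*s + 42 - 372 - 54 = d^2*(s - 8) + d*(3*s^2 - 38*s + 112) - 4*s^3 + 6*s^2 + 256*s - 384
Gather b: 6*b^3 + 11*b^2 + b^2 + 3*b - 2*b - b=6*b^3 + 12*b^2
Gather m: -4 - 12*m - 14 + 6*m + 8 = -6*m - 10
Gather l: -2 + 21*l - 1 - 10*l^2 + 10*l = -10*l^2 + 31*l - 3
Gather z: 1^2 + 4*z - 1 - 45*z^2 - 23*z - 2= -45*z^2 - 19*z - 2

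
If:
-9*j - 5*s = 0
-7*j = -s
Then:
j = 0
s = 0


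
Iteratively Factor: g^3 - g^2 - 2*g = (g + 1)*(g^2 - 2*g) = g*(g + 1)*(g - 2)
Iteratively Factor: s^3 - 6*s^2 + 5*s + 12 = (s + 1)*(s^2 - 7*s + 12) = (s - 3)*(s + 1)*(s - 4)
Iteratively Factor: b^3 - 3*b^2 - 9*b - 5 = (b + 1)*(b^2 - 4*b - 5) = (b - 5)*(b + 1)*(b + 1)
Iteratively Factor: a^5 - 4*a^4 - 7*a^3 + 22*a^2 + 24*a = (a + 2)*(a^4 - 6*a^3 + 5*a^2 + 12*a) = (a - 4)*(a + 2)*(a^3 - 2*a^2 - 3*a) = a*(a - 4)*(a + 2)*(a^2 - 2*a - 3) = a*(a - 4)*(a + 1)*(a + 2)*(a - 3)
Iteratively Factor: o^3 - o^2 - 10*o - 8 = (o + 1)*(o^2 - 2*o - 8) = (o - 4)*(o + 1)*(o + 2)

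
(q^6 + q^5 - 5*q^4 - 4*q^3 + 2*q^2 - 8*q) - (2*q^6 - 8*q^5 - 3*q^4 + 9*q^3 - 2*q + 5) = -q^6 + 9*q^5 - 2*q^4 - 13*q^3 + 2*q^2 - 6*q - 5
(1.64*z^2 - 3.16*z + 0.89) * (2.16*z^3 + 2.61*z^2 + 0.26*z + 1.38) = 3.5424*z^5 - 2.5452*z^4 - 5.8988*z^3 + 3.7645*z^2 - 4.1294*z + 1.2282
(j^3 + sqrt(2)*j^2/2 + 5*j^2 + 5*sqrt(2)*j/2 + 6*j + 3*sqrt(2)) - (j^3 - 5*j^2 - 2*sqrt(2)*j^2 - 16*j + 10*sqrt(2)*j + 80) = 5*sqrt(2)*j^2/2 + 10*j^2 - 15*sqrt(2)*j/2 + 22*j - 80 + 3*sqrt(2)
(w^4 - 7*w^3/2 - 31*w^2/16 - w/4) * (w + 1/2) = w^5 - 3*w^4 - 59*w^3/16 - 39*w^2/32 - w/8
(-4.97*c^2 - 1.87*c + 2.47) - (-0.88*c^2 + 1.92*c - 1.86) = -4.09*c^2 - 3.79*c + 4.33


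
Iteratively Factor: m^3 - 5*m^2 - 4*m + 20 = (m + 2)*(m^2 - 7*m + 10) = (m - 5)*(m + 2)*(m - 2)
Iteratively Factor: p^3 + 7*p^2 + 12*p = (p + 3)*(p^2 + 4*p) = (p + 3)*(p + 4)*(p)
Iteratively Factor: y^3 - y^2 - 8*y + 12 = (y + 3)*(y^2 - 4*y + 4) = (y - 2)*(y + 3)*(y - 2)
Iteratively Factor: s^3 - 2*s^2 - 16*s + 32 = (s - 2)*(s^2 - 16) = (s - 2)*(s + 4)*(s - 4)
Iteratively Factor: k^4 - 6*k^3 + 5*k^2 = (k)*(k^3 - 6*k^2 + 5*k) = k^2*(k^2 - 6*k + 5) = k^2*(k - 1)*(k - 5)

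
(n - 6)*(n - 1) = n^2 - 7*n + 6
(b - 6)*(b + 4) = b^2 - 2*b - 24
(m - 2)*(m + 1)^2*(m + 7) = m^4 + 7*m^3 - 3*m^2 - 23*m - 14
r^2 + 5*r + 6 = (r + 2)*(r + 3)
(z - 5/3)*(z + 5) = z^2 + 10*z/3 - 25/3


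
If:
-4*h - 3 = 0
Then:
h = -3/4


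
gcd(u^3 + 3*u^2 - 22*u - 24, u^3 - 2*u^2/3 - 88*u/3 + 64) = u^2 + 2*u - 24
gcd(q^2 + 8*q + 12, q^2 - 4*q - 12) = q + 2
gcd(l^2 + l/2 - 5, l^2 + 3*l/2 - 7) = l - 2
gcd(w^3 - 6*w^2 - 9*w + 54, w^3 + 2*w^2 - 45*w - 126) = w + 3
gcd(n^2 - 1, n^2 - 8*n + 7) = n - 1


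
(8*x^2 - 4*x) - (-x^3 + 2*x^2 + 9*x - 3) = x^3 + 6*x^2 - 13*x + 3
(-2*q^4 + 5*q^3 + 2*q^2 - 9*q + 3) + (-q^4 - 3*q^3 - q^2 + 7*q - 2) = -3*q^4 + 2*q^3 + q^2 - 2*q + 1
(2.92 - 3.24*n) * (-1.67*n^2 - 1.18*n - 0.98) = 5.4108*n^3 - 1.0532*n^2 - 0.2704*n - 2.8616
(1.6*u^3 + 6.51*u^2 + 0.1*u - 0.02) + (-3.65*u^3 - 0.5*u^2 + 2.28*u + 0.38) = -2.05*u^3 + 6.01*u^2 + 2.38*u + 0.36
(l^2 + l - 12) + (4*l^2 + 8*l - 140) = 5*l^2 + 9*l - 152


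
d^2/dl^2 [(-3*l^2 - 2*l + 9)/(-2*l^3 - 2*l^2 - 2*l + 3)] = 6*(4*l^6 + 8*l^5 - 76*l^4 - 58*l^3 - 30*l^2 - 78*l - 17)/(8*l^9 + 24*l^8 + 48*l^7 + 20*l^6 - 24*l^5 - 84*l^4 - 10*l^3 + 18*l^2 + 54*l - 27)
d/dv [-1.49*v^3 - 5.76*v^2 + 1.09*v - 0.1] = -4.47*v^2 - 11.52*v + 1.09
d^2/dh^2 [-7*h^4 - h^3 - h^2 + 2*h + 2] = -84*h^2 - 6*h - 2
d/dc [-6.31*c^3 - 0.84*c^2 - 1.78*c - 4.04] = -18.93*c^2 - 1.68*c - 1.78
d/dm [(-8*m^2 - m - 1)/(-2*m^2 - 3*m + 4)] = (22*m^2 - 68*m - 7)/(4*m^4 + 12*m^3 - 7*m^2 - 24*m + 16)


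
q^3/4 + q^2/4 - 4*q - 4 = (q/4 + 1)*(q - 4)*(q + 1)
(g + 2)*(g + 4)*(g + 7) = g^3 + 13*g^2 + 50*g + 56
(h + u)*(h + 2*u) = h^2 + 3*h*u + 2*u^2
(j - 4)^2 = j^2 - 8*j + 16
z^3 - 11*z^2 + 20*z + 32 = (z - 8)*(z - 4)*(z + 1)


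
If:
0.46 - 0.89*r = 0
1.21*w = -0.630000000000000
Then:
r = 0.52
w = -0.52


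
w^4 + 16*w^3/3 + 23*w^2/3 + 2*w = w*(w + 1/3)*(w + 2)*(w + 3)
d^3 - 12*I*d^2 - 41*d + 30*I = (d - 6*I)*(d - 5*I)*(d - I)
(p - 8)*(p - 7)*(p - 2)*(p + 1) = p^4 - 16*p^3 + 69*p^2 - 26*p - 112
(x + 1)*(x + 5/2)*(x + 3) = x^3 + 13*x^2/2 + 13*x + 15/2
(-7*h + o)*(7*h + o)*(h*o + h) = -49*h^3*o - 49*h^3 + h*o^3 + h*o^2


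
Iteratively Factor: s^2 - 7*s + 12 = (s - 3)*(s - 4)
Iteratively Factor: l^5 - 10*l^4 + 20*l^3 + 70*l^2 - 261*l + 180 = (l + 3)*(l^4 - 13*l^3 + 59*l^2 - 107*l + 60) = (l - 1)*(l + 3)*(l^3 - 12*l^2 + 47*l - 60) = (l - 3)*(l - 1)*(l + 3)*(l^2 - 9*l + 20) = (l - 5)*(l - 3)*(l - 1)*(l + 3)*(l - 4)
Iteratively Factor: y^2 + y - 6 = (y + 3)*(y - 2)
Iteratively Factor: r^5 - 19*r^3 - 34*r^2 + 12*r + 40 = (r - 5)*(r^4 + 5*r^3 + 6*r^2 - 4*r - 8) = (r - 5)*(r + 2)*(r^3 + 3*r^2 - 4) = (r - 5)*(r + 2)^2*(r^2 + r - 2) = (r - 5)*(r - 1)*(r + 2)^2*(r + 2)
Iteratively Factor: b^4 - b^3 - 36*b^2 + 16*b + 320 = (b - 5)*(b^3 + 4*b^2 - 16*b - 64) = (b - 5)*(b - 4)*(b^2 + 8*b + 16) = (b - 5)*(b - 4)*(b + 4)*(b + 4)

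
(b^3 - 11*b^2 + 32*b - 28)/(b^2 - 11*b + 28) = (b^2 - 4*b + 4)/(b - 4)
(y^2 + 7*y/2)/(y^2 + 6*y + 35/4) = 2*y/(2*y + 5)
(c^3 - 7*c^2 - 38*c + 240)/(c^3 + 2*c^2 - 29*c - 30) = (c - 8)/(c + 1)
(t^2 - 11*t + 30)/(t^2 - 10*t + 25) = (t - 6)/(t - 5)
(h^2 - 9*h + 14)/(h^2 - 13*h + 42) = (h - 2)/(h - 6)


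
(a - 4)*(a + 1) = a^2 - 3*a - 4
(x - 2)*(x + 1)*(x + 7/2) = x^3 + 5*x^2/2 - 11*x/2 - 7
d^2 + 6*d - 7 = (d - 1)*(d + 7)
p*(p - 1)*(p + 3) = p^3 + 2*p^2 - 3*p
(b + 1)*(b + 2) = b^2 + 3*b + 2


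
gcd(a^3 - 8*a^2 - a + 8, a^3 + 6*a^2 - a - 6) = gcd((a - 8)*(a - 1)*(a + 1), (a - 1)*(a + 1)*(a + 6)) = a^2 - 1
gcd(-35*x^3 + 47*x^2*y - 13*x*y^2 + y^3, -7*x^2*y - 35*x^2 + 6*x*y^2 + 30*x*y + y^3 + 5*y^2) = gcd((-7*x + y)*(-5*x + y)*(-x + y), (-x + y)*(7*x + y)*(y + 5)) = x - y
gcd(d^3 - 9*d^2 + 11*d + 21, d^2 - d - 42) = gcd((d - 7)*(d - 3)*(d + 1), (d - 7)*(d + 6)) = d - 7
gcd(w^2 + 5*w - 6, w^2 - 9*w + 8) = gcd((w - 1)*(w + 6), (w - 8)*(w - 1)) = w - 1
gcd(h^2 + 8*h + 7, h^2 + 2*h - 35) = h + 7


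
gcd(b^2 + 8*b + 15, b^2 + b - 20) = b + 5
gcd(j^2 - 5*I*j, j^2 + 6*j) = j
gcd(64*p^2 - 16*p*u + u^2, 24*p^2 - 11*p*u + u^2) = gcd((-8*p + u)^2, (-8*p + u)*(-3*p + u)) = 8*p - u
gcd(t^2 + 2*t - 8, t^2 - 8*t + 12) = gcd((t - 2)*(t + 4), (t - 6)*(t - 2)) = t - 2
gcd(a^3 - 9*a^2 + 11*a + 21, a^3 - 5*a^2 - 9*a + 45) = a - 3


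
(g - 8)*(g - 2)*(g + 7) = g^3 - 3*g^2 - 54*g + 112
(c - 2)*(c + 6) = c^2 + 4*c - 12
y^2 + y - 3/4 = (y - 1/2)*(y + 3/2)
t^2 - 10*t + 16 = (t - 8)*(t - 2)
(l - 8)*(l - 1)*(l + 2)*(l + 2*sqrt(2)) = l^4 - 7*l^3 + 2*sqrt(2)*l^3 - 14*sqrt(2)*l^2 - 10*l^2 - 20*sqrt(2)*l + 16*l + 32*sqrt(2)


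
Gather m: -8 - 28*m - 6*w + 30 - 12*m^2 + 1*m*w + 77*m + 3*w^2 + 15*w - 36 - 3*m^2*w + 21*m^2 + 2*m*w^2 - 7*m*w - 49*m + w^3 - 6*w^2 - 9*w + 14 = m^2*(9 - 3*w) + m*(2*w^2 - 6*w) + w^3 - 3*w^2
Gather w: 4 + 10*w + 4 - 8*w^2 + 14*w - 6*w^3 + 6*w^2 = -6*w^3 - 2*w^2 + 24*w + 8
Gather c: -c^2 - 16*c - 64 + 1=-c^2 - 16*c - 63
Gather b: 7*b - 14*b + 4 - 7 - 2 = -7*b - 5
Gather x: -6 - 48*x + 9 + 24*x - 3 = -24*x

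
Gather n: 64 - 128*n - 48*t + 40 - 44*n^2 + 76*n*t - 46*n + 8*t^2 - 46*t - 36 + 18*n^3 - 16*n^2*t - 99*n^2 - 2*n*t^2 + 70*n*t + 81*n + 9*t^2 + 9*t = 18*n^3 + n^2*(-16*t - 143) + n*(-2*t^2 + 146*t - 93) + 17*t^2 - 85*t + 68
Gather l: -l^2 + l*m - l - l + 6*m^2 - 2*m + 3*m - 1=-l^2 + l*(m - 2) + 6*m^2 + m - 1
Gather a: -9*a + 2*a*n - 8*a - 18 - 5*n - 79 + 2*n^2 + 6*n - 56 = a*(2*n - 17) + 2*n^2 + n - 153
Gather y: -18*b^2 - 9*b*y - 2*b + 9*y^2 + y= -18*b^2 - 2*b + 9*y^2 + y*(1 - 9*b)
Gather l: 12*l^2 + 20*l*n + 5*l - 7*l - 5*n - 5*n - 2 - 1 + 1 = 12*l^2 + l*(20*n - 2) - 10*n - 2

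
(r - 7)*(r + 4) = r^2 - 3*r - 28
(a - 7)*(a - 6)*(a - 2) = a^3 - 15*a^2 + 68*a - 84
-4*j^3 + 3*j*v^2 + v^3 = (-j + v)*(2*j + v)^2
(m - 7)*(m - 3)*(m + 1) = m^3 - 9*m^2 + 11*m + 21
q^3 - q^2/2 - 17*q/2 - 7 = (q - 7/2)*(q + 1)*(q + 2)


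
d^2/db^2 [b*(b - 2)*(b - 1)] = 6*b - 6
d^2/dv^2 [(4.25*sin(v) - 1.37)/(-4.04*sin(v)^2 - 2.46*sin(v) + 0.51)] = (69.3667999999999*sin(v)^5 - 131.680568*sin(v)^4 - 127.040224*sin(v)^3 + 119.913918*sin(v)^2 + 28.540071*sin(v) + 11.56278)/(4.04*sin(v)^2 + 2.46*sin(v) - 0.51)^3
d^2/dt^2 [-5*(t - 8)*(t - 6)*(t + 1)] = 130 - 30*t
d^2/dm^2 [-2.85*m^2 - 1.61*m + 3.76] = -5.70000000000000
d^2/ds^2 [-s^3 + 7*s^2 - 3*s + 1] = 14 - 6*s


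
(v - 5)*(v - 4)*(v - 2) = v^3 - 11*v^2 + 38*v - 40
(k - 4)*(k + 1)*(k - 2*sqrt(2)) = k^3 - 3*k^2 - 2*sqrt(2)*k^2 - 4*k + 6*sqrt(2)*k + 8*sqrt(2)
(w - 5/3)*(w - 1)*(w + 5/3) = w^3 - w^2 - 25*w/9 + 25/9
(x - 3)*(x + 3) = x^2 - 9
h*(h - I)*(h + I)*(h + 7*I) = h^4 + 7*I*h^3 + h^2 + 7*I*h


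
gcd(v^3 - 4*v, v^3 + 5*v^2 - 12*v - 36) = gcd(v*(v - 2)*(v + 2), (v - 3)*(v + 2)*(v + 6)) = v + 2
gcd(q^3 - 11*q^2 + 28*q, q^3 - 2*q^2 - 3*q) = q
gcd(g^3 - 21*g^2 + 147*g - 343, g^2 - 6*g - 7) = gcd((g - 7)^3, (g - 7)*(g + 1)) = g - 7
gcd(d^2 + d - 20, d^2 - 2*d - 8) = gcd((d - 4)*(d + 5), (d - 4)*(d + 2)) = d - 4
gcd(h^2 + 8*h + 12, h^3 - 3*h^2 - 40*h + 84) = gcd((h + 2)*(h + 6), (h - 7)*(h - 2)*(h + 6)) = h + 6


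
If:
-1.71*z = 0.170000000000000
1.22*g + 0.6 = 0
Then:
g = -0.49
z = -0.10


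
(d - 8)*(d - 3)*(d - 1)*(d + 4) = d^4 - 8*d^3 - 13*d^2 + 116*d - 96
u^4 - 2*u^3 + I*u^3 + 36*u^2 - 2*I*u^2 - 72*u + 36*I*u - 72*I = (u - 2)*(u - 6*I)*(u + I)*(u + 6*I)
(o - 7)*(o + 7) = o^2 - 49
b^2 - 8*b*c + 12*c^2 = (b - 6*c)*(b - 2*c)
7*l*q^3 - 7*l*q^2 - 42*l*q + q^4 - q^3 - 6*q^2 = q*(7*l + q)*(q - 3)*(q + 2)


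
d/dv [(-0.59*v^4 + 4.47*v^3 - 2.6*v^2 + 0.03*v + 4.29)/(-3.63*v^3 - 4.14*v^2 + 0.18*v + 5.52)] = (2.1417*v^6 + 4.8852*v^5 - 28.2624*v^4 - 11.2002*v^3 + 120.3975*v^2 + 6.8172*v - 0.6066)/(13.1769*v^6 + 30.0564*v^5 + 15.8328*v^4 - 41.5656*v^3 - 45.6732*v^2 + 1.9872*v + 30.4704)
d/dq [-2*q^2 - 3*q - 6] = -4*q - 3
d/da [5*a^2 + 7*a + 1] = 10*a + 7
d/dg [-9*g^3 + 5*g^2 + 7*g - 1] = -27*g^2 + 10*g + 7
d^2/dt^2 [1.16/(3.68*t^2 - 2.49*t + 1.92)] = (-31.418368*t^2 + 21.258624*t + 1.16*(7.36*t - 2.49)*(14.72*t - 4.98) - 16.392192)/(3.68*t^2 - 2.49*t + 1.92)^3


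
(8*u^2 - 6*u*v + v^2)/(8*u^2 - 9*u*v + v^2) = (8*u^2 - 6*u*v + v^2)/(8*u^2 - 9*u*v + v^2)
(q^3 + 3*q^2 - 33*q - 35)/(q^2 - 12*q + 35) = (q^2 + 8*q + 7)/(q - 7)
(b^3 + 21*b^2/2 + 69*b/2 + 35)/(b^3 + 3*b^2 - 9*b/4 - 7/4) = 2*(b^2 + 7*b + 10)/(2*b^2 - b - 1)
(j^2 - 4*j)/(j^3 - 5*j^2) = (j - 4)/(j*(j - 5))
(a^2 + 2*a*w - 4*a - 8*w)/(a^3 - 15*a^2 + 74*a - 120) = (a + 2*w)/(a^2 - 11*a + 30)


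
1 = 1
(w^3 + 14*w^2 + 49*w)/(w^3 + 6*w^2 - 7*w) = (w + 7)/(w - 1)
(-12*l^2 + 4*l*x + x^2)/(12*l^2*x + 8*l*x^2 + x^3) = (-2*l + x)/(x*(2*l + x))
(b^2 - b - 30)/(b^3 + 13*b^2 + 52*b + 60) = (b - 6)/(b^2 + 8*b + 12)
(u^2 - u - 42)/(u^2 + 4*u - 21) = (u^2 - u - 42)/(u^2 + 4*u - 21)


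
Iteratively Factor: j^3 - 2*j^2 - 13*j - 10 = (j + 1)*(j^2 - 3*j - 10) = (j - 5)*(j + 1)*(j + 2)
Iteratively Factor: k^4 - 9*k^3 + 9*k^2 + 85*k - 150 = (k - 5)*(k^3 - 4*k^2 - 11*k + 30) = (k - 5)^2*(k^2 + k - 6) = (k - 5)^2*(k - 2)*(k + 3)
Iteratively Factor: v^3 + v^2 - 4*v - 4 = (v + 1)*(v^2 - 4) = (v + 1)*(v + 2)*(v - 2)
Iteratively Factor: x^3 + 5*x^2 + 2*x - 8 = (x - 1)*(x^2 + 6*x + 8) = (x - 1)*(x + 4)*(x + 2)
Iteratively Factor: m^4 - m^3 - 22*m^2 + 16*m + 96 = (m - 4)*(m^3 + 3*m^2 - 10*m - 24) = (m - 4)*(m + 4)*(m^2 - m - 6) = (m - 4)*(m + 2)*(m + 4)*(m - 3)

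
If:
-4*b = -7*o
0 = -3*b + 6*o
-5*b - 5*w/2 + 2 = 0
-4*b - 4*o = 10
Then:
No Solution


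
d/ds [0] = 0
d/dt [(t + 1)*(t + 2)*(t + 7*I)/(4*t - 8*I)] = (t^3*(1 + I) + t^2*(1 + 2*I) + t*(20 + 8*I) + 30 + 12*I)/(t^2*(2 + 2*I) + t*(8 - 8*I) - 8 - 8*I)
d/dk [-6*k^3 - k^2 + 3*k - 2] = -18*k^2 - 2*k + 3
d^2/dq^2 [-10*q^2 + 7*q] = -20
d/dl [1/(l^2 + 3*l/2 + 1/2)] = 2*(-4*l - 3)/(2*l^2 + 3*l + 1)^2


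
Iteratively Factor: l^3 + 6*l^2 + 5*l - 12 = (l - 1)*(l^2 + 7*l + 12) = (l - 1)*(l + 4)*(l + 3)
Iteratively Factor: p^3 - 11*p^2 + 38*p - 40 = (p - 2)*(p^2 - 9*p + 20) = (p - 4)*(p - 2)*(p - 5)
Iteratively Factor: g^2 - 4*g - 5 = (g - 5)*(g + 1)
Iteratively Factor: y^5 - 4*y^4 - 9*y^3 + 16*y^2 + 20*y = (y + 2)*(y^4 - 6*y^3 + 3*y^2 + 10*y) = (y + 1)*(y + 2)*(y^3 - 7*y^2 + 10*y) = (y - 2)*(y + 1)*(y + 2)*(y^2 - 5*y) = (y - 5)*(y - 2)*(y + 1)*(y + 2)*(y)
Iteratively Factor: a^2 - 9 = (a + 3)*(a - 3)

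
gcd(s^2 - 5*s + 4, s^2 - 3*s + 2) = s - 1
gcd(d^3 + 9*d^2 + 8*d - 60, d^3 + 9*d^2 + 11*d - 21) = 1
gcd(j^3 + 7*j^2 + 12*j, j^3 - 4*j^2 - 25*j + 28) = j + 4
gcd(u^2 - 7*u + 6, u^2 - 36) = u - 6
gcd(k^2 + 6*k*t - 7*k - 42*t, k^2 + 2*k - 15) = 1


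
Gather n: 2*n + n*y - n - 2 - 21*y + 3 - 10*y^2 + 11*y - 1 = n*(y + 1) - 10*y^2 - 10*y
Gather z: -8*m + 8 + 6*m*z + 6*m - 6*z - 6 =-2*m + z*(6*m - 6) + 2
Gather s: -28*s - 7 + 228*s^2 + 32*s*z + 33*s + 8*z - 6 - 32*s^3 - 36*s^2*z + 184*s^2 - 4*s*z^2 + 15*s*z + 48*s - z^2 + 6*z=-32*s^3 + s^2*(412 - 36*z) + s*(-4*z^2 + 47*z + 53) - z^2 + 14*z - 13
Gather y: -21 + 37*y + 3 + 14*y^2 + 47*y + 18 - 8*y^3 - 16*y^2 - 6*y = -8*y^3 - 2*y^2 + 78*y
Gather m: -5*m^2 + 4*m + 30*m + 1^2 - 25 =-5*m^2 + 34*m - 24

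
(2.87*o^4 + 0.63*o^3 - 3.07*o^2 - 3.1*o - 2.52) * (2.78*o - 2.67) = 7.9786*o^5 - 5.9115*o^4 - 10.2167*o^3 - 0.421100000000001*o^2 + 1.2714*o + 6.7284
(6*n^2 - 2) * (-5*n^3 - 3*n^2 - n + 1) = -30*n^5 - 18*n^4 + 4*n^3 + 12*n^2 + 2*n - 2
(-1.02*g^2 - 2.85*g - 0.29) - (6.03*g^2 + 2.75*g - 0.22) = -7.05*g^2 - 5.6*g - 0.07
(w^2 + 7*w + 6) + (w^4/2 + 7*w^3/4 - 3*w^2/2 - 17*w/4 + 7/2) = w^4/2 + 7*w^3/4 - w^2/2 + 11*w/4 + 19/2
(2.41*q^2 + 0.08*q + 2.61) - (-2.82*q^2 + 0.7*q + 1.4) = 5.23*q^2 - 0.62*q + 1.21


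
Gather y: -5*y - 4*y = -9*y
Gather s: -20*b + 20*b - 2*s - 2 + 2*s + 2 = 0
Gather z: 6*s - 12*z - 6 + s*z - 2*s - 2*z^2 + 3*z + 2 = 4*s - 2*z^2 + z*(s - 9) - 4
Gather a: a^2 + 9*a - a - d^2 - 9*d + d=a^2 + 8*a - d^2 - 8*d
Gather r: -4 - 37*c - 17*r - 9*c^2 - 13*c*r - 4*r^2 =-9*c^2 - 37*c - 4*r^2 + r*(-13*c - 17) - 4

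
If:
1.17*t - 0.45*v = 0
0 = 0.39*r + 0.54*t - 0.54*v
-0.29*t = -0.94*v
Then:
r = 0.00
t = 0.00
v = 0.00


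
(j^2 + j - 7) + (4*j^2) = 5*j^2 + j - 7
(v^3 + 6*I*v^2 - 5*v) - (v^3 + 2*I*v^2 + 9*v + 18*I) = 4*I*v^2 - 14*v - 18*I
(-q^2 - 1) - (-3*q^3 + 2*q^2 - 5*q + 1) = 3*q^3 - 3*q^2 + 5*q - 2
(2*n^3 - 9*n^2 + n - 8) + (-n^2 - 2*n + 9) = 2*n^3 - 10*n^2 - n + 1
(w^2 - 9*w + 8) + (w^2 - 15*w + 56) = 2*w^2 - 24*w + 64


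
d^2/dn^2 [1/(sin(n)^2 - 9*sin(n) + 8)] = (-4*sin(n)^3 + 23*sin(n)^2 - 20*sin(n) - 146)/((sin(n) - 8)^3*(sin(n) - 1)^2)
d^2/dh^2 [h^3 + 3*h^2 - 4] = 6*h + 6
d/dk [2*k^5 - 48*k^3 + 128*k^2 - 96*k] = 10*k^4 - 144*k^2 + 256*k - 96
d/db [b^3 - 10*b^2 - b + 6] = 3*b^2 - 20*b - 1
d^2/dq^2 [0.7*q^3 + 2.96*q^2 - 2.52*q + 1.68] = 4.2*q + 5.92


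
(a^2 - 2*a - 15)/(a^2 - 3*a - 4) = (-a^2 + 2*a + 15)/(-a^2 + 3*a + 4)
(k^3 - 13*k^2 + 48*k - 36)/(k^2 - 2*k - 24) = (k^2 - 7*k + 6)/(k + 4)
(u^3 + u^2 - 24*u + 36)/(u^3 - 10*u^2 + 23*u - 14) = (u^2 + 3*u - 18)/(u^2 - 8*u + 7)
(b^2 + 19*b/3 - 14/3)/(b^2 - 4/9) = 3*(b + 7)/(3*b + 2)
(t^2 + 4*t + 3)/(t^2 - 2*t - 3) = (t + 3)/(t - 3)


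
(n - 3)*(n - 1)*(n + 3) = n^3 - n^2 - 9*n + 9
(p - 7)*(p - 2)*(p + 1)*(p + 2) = p^4 - 6*p^3 - 11*p^2 + 24*p + 28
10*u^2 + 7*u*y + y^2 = (2*u + y)*(5*u + y)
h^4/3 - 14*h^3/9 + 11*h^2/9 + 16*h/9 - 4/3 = (h/3 + 1/3)*(h - 3)*(h - 2)*(h - 2/3)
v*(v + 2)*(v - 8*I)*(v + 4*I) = v^4 + 2*v^3 - 4*I*v^3 + 32*v^2 - 8*I*v^2 + 64*v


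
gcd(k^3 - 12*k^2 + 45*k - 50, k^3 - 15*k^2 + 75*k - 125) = k^2 - 10*k + 25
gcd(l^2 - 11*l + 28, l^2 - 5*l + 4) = l - 4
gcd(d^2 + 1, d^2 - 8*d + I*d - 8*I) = d + I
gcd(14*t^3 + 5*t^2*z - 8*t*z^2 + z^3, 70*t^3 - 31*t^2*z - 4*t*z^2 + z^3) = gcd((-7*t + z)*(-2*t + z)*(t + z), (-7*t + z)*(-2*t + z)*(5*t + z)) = 14*t^2 - 9*t*z + z^2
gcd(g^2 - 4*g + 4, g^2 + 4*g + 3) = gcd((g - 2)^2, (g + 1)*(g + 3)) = 1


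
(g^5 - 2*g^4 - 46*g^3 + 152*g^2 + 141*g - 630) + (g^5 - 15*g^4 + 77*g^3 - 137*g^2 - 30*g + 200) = 2*g^5 - 17*g^4 + 31*g^3 + 15*g^2 + 111*g - 430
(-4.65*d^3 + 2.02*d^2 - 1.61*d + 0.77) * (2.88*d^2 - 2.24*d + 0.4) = -13.392*d^5 + 16.2336*d^4 - 11.0216*d^3 + 6.632*d^2 - 2.3688*d + 0.308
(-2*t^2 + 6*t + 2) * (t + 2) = -2*t^3 + 2*t^2 + 14*t + 4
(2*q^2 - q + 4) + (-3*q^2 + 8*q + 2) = -q^2 + 7*q + 6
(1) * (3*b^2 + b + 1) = 3*b^2 + b + 1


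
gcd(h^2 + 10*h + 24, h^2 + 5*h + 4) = h + 4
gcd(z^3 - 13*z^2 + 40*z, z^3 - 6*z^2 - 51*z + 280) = z^2 - 13*z + 40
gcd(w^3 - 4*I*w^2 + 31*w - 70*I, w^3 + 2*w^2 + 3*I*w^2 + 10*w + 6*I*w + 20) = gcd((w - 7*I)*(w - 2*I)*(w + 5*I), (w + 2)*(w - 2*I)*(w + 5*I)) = w^2 + 3*I*w + 10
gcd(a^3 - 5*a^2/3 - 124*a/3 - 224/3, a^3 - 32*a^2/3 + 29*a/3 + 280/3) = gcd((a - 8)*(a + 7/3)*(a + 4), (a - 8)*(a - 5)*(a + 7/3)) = a^2 - 17*a/3 - 56/3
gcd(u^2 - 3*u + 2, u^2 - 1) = u - 1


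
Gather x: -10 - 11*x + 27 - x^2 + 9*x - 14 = -x^2 - 2*x + 3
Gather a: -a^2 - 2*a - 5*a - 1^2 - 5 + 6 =-a^2 - 7*a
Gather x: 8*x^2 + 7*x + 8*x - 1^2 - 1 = 8*x^2 + 15*x - 2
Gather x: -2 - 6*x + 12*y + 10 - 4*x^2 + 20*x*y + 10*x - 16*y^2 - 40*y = -4*x^2 + x*(20*y + 4) - 16*y^2 - 28*y + 8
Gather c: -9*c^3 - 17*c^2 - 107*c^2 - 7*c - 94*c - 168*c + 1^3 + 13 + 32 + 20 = -9*c^3 - 124*c^2 - 269*c + 66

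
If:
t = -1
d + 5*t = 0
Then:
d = 5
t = -1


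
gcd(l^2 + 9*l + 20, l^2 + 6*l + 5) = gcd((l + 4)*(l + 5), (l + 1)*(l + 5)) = l + 5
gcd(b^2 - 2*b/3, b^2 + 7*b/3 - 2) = b - 2/3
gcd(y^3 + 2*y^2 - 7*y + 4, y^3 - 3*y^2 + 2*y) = y - 1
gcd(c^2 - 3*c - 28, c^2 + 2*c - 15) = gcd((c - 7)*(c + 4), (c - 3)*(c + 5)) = 1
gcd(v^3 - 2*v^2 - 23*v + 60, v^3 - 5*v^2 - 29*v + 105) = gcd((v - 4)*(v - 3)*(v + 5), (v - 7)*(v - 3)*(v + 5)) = v^2 + 2*v - 15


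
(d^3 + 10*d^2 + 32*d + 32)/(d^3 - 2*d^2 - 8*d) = (d^2 + 8*d + 16)/(d*(d - 4))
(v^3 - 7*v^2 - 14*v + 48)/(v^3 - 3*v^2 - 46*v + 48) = (v^2 + v - 6)/(v^2 + 5*v - 6)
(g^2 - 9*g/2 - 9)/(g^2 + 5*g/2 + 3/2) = (g - 6)/(g + 1)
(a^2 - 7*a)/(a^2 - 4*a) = (a - 7)/(a - 4)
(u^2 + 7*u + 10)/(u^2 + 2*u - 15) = (u + 2)/(u - 3)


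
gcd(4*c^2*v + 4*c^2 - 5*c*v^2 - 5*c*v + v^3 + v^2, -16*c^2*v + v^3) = -4*c + v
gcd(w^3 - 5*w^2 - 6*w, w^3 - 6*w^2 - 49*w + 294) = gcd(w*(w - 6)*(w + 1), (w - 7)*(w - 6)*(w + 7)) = w - 6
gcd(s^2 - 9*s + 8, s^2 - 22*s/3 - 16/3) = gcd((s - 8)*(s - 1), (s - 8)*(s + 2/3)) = s - 8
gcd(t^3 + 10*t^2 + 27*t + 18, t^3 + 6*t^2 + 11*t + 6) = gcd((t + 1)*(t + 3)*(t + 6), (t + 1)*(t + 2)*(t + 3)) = t^2 + 4*t + 3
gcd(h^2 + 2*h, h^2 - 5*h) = h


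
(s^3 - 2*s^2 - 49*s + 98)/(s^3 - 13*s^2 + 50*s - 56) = (s + 7)/(s - 4)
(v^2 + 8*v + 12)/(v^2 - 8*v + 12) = (v^2 + 8*v + 12)/(v^2 - 8*v + 12)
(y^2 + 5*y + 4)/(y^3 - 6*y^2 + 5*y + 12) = (y + 4)/(y^2 - 7*y + 12)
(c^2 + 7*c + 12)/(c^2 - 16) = (c + 3)/(c - 4)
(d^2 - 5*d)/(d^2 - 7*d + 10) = d/(d - 2)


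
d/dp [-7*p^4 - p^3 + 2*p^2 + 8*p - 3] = -28*p^3 - 3*p^2 + 4*p + 8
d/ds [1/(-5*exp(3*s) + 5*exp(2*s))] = (3*exp(s) - 2)*exp(-2*s)/(5*(1 - exp(s))^2)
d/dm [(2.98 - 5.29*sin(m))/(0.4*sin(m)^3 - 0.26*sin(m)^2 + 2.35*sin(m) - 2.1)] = (4.232*sin(m)^3 - 4.9514*sin(m)^2 + 1.5496*sin(m) + 4.106)*cos(m)/(0.16*sin(m)^6 - 0.208*sin(m)^5 + 1.9476*sin(m)^4 - 2.902*sin(m)^3 + 6.6145*sin(m)^2 - 9.87*sin(m) + 4.41)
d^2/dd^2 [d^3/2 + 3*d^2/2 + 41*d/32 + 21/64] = 3*d + 3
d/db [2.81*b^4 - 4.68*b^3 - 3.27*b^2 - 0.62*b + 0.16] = 11.24*b^3 - 14.04*b^2 - 6.54*b - 0.62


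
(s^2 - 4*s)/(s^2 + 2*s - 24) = s/(s + 6)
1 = 1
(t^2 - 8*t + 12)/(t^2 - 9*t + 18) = (t - 2)/(t - 3)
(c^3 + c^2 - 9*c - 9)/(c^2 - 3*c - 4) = (c^2 - 9)/(c - 4)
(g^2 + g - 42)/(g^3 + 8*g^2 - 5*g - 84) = (g - 6)/(g^2 + g - 12)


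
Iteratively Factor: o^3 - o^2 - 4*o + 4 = (o - 2)*(o^2 + o - 2) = (o - 2)*(o + 2)*(o - 1)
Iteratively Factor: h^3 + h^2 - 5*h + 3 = (h + 3)*(h^2 - 2*h + 1) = (h - 1)*(h + 3)*(h - 1)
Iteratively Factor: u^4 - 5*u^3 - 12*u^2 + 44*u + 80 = (u + 2)*(u^3 - 7*u^2 + 2*u + 40) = (u + 2)^2*(u^2 - 9*u + 20) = (u - 4)*(u + 2)^2*(u - 5)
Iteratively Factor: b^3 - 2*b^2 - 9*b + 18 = (b - 3)*(b^2 + b - 6) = (b - 3)*(b - 2)*(b + 3)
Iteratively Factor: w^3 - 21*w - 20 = (w + 1)*(w^2 - w - 20) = (w - 5)*(w + 1)*(w + 4)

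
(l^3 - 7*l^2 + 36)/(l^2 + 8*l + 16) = (l^3 - 7*l^2 + 36)/(l^2 + 8*l + 16)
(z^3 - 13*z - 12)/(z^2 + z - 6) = (z^2 - 3*z - 4)/(z - 2)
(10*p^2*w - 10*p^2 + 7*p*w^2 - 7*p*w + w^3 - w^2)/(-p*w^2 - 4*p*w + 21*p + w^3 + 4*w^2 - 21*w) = (-10*p^2*w + 10*p^2 - 7*p*w^2 + 7*p*w - w^3 + w^2)/(p*w^2 + 4*p*w - 21*p - w^3 - 4*w^2 + 21*w)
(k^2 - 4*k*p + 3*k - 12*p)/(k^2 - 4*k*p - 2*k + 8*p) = (k + 3)/(k - 2)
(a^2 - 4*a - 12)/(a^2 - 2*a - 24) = (a + 2)/(a + 4)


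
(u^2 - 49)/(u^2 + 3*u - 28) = (u - 7)/(u - 4)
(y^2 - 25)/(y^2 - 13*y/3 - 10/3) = 3*(y + 5)/(3*y + 2)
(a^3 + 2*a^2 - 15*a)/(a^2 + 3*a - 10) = a*(a - 3)/(a - 2)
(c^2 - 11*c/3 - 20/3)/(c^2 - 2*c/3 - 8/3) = (c - 5)/(c - 2)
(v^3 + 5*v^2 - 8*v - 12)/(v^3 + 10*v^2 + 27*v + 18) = (v - 2)/(v + 3)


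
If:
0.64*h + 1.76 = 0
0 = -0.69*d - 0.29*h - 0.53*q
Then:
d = 1.15579710144928 - 0.768115942028985*q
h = -2.75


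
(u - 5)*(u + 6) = u^2 + u - 30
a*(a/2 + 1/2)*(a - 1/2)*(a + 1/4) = a^4/2 + 3*a^3/8 - 3*a^2/16 - a/16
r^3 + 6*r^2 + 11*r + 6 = (r + 1)*(r + 2)*(r + 3)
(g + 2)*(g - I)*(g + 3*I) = g^3 + 2*g^2 + 2*I*g^2 + 3*g + 4*I*g + 6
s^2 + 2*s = s*(s + 2)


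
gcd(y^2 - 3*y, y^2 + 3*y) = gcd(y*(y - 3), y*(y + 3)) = y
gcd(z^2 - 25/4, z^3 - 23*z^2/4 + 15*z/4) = 1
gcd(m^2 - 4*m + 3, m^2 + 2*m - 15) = m - 3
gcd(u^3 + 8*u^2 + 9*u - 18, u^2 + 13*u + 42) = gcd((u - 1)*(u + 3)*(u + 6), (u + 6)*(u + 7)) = u + 6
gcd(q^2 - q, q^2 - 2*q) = q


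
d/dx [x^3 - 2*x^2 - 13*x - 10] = 3*x^2 - 4*x - 13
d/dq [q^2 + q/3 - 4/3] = 2*q + 1/3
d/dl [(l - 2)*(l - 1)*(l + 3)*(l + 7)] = 4*l^3 + 21*l^2 - 14*l - 43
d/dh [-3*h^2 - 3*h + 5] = -6*h - 3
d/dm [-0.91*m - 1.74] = -0.910000000000000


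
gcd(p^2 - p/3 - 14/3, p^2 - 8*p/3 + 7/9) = p - 7/3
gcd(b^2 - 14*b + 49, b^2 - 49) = b - 7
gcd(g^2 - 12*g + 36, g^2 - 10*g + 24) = g - 6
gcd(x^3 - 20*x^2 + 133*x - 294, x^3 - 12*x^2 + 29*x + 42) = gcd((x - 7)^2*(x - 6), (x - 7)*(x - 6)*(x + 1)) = x^2 - 13*x + 42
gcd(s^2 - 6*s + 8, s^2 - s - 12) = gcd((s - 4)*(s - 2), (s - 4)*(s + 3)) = s - 4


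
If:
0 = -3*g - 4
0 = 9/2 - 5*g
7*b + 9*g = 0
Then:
No Solution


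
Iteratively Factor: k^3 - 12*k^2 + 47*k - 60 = (k - 3)*(k^2 - 9*k + 20) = (k - 4)*(k - 3)*(k - 5)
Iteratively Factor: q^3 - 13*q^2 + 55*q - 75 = (q - 5)*(q^2 - 8*q + 15) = (q - 5)*(q - 3)*(q - 5)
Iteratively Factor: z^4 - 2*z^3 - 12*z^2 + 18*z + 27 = (z + 3)*(z^3 - 5*z^2 + 3*z + 9) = (z + 1)*(z + 3)*(z^2 - 6*z + 9) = (z - 3)*(z + 1)*(z + 3)*(z - 3)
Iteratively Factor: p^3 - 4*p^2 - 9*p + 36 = (p + 3)*(p^2 - 7*p + 12) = (p - 4)*(p + 3)*(p - 3)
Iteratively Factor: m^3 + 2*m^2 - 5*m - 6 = (m + 3)*(m^2 - m - 2) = (m - 2)*(m + 3)*(m + 1)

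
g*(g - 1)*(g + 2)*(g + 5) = g^4 + 6*g^3 + 3*g^2 - 10*g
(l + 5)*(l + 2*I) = l^2 + 5*l + 2*I*l + 10*I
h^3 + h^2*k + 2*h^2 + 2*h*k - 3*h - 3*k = (h - 1)*(h + 3)*(h + k)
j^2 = j^2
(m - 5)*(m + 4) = m^2 - m - 20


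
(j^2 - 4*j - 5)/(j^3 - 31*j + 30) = (j + 1)/(j^2 + 5*j - 6)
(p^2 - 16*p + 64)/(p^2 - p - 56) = (p - 8)/(p + 7)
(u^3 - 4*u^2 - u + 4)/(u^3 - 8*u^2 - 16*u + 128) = (u^2 - 1)/(u^2 - 4*u - 32)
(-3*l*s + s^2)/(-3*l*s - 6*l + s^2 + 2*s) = s/(s + 2)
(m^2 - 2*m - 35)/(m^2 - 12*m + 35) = (m + 5)/(m - 5)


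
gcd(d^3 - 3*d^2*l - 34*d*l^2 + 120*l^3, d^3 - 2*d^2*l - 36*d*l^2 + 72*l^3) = d + 6*l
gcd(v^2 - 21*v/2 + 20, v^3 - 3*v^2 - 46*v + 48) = v - 8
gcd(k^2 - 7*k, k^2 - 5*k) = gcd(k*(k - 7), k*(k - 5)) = k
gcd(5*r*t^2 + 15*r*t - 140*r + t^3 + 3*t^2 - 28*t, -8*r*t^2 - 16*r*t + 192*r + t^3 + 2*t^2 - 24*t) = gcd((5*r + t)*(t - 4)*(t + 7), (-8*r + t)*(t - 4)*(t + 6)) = t - 4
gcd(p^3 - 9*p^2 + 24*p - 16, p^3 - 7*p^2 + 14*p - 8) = p^2 - 5*p + 4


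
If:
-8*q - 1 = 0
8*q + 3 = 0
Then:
No Solution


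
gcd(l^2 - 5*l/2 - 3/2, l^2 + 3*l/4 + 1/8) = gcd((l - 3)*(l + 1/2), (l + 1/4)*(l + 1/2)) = l + 1/2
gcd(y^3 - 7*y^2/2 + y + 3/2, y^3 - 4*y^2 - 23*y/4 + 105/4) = y - 3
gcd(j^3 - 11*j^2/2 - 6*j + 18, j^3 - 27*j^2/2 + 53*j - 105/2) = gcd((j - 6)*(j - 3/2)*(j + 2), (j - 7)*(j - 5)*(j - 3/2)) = j - 3/2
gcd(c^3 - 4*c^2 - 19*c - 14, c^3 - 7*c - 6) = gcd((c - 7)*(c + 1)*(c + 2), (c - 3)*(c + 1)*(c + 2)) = c^2 + 3*c + 2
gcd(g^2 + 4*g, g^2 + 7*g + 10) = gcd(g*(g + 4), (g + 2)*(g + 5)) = 1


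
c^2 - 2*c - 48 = (c - 8)*(c + 6)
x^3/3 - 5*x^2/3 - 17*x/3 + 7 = (x/3 + 1)*(x - 7)*(x - 1)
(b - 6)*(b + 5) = b^2 - b - 30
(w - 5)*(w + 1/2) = w^2 - 9*w/2 - 5/2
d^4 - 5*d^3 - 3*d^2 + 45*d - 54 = (d - 3)^2*(d - 2)*(d + 3)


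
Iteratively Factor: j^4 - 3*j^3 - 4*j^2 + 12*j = (j - 2)*(j^3 - j^2 - 6*j) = (j - 2)*(j + 2)*(j^2 - 3*j) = j*(j - 2)*(j + 2)*(j - 3)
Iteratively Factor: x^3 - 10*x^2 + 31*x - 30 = (x - 2)*(x^2 - 8*x + 15) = (x - 3)*(x - 2)*(x - 5)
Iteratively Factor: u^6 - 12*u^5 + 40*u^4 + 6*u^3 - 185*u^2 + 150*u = (u - 5)*(u^5 - 7*u^4 + 5*u^3 + 31*u^2 - 30*u) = (u - 5)*(u - 1)*(u^4 - 6*u^3 - u^2 + 30*u) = (u - 5)^2*(u - 1)*(u^3 - u^2 - 6*u) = u*(u - 5)^2*(u - 1)*(u^2 - u - 6) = u*(u - 5)^2*(u - 3)*(u - 1)*(u + 2)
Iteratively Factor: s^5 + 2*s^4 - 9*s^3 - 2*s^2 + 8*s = (s)*(s^4 + 2*s^3 - 9*s^2 - 2*s + 8) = s*(s - 2)*(s^3 + 4*s^2 - s - 4) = s*(s - 2)*(s - 1)*(s^2 + 5*s + 4) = s*(s - 2)*(s - 1)*(s + 1)*(s + 4)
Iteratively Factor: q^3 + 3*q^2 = (q + 3)*(q^2) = q*(q + 3)*(q)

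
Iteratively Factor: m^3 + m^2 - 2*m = (m + 2)*(m^2 - m) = (m - 1)*(m + 2)*(m)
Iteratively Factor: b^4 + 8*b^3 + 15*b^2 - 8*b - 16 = (b - 1)*(b^3 + 9*b^2 + 24*b + 16) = (b - 1)*(b + 4)*(b^2 + 5*b + 4) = (b - 1)*(b + 4)^2*(b + 1)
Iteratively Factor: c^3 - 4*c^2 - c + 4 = (c - 1)*(c^2 - 3*c - 4) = (c - 4)*(c - 1)*(c + 1)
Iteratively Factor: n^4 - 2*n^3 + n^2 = (n - 1)*(n^3 - n^2) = (n - 1)^2*(n^2) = n*(n - 1)^2*(n)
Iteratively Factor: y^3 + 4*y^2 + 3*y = (y + 1)*(y^2 + 3*y) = y*(y + 1)*(y + 3)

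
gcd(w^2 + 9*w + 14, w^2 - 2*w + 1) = 1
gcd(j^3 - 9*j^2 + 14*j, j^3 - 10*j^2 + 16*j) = j^2 - 2*j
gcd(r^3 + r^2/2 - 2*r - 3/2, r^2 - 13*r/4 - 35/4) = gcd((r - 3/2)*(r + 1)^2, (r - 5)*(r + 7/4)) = 1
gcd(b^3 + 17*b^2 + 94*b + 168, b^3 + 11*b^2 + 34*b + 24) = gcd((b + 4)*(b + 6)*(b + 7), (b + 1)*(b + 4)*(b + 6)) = b^2 + 10*b + 24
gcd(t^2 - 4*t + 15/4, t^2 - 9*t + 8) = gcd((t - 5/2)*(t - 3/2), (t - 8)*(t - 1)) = 1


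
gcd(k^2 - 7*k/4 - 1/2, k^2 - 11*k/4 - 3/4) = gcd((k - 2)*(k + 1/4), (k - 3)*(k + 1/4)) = k + 1/4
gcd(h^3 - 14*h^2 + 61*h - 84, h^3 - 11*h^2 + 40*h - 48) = h^2 - 7*h + 12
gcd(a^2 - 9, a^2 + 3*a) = a + 3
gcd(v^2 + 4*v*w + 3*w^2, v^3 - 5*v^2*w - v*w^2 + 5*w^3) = v + w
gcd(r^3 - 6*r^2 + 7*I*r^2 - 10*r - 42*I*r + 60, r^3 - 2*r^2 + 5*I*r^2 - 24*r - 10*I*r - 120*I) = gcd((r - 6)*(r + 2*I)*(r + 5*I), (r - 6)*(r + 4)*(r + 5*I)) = r^2 + r*(-6 + 5*I) - 30*I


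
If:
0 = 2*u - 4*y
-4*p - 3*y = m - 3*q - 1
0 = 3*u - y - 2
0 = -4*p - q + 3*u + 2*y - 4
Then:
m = 4*q + 3/5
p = -q/4 - 1/5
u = 4/5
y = 2/5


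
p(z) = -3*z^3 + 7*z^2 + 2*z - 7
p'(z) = -9*z^2 + 14*z + 2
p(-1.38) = 11.46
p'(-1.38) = -34.46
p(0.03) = -6.93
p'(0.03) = 2.41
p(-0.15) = -7.13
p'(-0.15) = -0.30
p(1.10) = -0.32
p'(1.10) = 6.51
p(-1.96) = 38.56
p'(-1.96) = -60.01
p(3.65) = -52.32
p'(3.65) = -66.80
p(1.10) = -0.32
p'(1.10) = 6.51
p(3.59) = -48.41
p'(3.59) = -63.73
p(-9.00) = 2729.00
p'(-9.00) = -853.00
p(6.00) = -391.00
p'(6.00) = -238.00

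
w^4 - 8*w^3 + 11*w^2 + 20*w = w*(w - 5)*(w - 4)*(w + 1)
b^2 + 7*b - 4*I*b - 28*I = (b + 7)*(b - 4*I)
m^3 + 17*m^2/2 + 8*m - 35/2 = (m - 1)*(m + 5/2)*(m + 7)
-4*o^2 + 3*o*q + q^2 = (-o + q)*(4*o + q)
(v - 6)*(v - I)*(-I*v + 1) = -I*v^3 + 6*I*v^2 - I*v + 6*I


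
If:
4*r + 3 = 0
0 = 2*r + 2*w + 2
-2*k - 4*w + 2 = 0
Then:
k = 3/2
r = -3/4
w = -1/4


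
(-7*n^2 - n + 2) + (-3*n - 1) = -7*n^2 - 4*n + 1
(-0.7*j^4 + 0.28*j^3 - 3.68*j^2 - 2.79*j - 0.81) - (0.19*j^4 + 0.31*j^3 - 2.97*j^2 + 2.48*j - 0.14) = -0.89*j^4 - 0.03*j^3 - 0.71*j^2 - 5.27*j - 0.67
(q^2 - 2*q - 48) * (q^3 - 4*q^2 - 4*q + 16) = q^5 - 6*q^4 - 44*q^3 + 216*q^2 + 160*q - 768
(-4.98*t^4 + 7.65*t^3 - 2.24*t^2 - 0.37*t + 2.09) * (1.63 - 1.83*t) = 9.1134*t^5 - 22.1169*t^4 + 16.5687*t^3 - 2.9741*t^2 - 4.4278*t + 3.4067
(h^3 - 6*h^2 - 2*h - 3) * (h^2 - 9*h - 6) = h^5 - 15*h^4 + 46*h^3 + 51*h^2 + 39*h + 18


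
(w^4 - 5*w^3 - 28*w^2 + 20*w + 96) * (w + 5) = w^5 - 53*w^3 - 120*w^2 + 196*w + 480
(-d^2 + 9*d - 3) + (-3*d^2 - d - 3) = -4*d^2 + 8*d - 6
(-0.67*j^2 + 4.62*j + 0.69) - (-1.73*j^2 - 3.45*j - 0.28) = 1.06*j^2 + 8.07*j + 0.97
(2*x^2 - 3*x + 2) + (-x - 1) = 2*x^2 - 4*x + 1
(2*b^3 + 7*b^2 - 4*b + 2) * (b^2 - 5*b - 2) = 2*b^5 - 3*b^4 - 43*b^3 + 8*b^2 - 2*b - 4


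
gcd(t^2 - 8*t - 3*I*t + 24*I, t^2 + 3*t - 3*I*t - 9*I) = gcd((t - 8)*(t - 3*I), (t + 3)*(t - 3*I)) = t - 3*I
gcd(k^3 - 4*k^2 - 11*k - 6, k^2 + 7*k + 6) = k + 1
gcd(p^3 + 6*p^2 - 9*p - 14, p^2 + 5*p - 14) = p^2 + 5*p - 14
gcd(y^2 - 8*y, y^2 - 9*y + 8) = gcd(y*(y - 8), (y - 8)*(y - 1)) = y - 8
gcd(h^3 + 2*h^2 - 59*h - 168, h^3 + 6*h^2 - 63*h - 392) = h^2 - h - 56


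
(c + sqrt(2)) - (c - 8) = sqrt(2) + 8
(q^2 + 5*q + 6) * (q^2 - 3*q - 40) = q^4 + 2*q^3 - 49*q^2 - 218*q - 240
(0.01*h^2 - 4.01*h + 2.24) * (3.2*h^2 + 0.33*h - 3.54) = 0.032*h^4 - 12.8287*h^3 + 5.8093*h^2 + 14.9346*h - 7.9296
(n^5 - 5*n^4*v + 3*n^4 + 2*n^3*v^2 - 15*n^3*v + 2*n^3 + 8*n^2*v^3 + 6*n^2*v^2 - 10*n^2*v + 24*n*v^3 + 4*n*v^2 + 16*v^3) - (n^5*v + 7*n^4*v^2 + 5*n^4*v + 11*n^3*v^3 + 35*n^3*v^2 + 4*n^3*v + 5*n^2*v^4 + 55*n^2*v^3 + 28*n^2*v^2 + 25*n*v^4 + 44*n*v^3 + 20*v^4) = -n^5*v + n^5 - 7*n^4*v^2 - 10*n^4*v + 3*n^4 - 11*n^3*v^3 - 33*n^3*v^2 - 19*n^3*v + 2*n^3 - 5*n^2*v^4 - 47*n^2*v^3 - 22*n^2*v^2 - 10*n^2*v - 25*n*v^4 - 20*n*v^3 + 4*n*v^2 - 20*v^4 + 16*v^3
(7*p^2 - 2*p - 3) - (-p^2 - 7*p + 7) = 8*p^2 + 5*p - 10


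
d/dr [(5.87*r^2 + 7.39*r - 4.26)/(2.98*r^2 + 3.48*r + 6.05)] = (-1.59459999999999*r^2 + 96.4166*r + 59.5343)/(8.8804*r^4 + 20.7408*r^3 + 48.1684*r^2 + 42.108*r + 36.6025)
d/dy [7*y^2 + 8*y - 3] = 14*y + 8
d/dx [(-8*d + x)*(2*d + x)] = -6*d + 2*x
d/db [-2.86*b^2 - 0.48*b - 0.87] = -5.72*b - 0.48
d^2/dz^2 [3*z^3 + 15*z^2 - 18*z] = 18*z + 30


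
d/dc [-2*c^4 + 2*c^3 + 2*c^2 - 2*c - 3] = -8*c^3 + 6*c^2 + 4*c - 2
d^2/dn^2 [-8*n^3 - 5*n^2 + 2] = -48*n - 10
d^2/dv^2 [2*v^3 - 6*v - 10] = 12*v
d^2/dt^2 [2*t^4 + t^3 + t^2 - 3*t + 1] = 24*t^2 + 6*t + 2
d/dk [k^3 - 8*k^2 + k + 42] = 3*k^2 - 16*k + 1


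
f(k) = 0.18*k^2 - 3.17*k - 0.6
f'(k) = 0.36*k - 3.17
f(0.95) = -3.45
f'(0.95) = -2.83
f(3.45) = -9.39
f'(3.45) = -1.93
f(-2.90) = 10.11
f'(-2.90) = -4.21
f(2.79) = -8.04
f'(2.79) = -2.17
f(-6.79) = 29.22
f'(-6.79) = -5.61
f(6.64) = -13.71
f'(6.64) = -0.78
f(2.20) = -6.70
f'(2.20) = -2.38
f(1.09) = -3.84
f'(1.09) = -2.78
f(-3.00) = 10.53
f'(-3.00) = -4.25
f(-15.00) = 87.45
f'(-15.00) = -8.57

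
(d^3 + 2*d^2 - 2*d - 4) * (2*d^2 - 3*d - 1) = 2*d^5 + d^4 - 11*d^3 - 4*d^2 + 14*d + 4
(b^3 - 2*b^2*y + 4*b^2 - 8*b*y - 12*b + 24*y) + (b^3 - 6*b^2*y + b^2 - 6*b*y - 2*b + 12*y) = 2*b^3 - 8*b^2*y + 5*b^2 - 14*b*y - 14*b + 36*y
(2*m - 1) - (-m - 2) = 3*m + 1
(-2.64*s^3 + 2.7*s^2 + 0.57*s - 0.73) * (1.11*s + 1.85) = -2.9304*s^4 - 1.887*s^3 + 5.6277*s^2 + 0.2442*s - 1.3505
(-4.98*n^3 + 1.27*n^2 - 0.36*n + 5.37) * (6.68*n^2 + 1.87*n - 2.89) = -33.2664*n^5 - 0.829000000000002*n^4 + 14.3623*n^3 + 31.5281*n^2 + 11.0823*n - 15.5193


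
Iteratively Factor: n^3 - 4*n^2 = (n)*(n^2 - 4*n) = n^2*(n - 4)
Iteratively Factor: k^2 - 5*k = (k)*(k - 5)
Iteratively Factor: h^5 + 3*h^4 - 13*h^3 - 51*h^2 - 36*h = (h - 4)*(h^4 + 7*h^3 + 15*h^2 + 9*h) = h*(h - 4)*(h^3 + 7*h^2 + 15*h + 9) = h*(h - 4)*(h + 3)*(h^2 + 4*h + 3) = h*(h - 4)*(h + 1)*(h + 3)*(h + 3)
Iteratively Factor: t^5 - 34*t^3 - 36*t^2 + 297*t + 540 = (t - 4)*(t^4 + 4*t^3 - 18*t^2 - 108*t - 135) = (t - 4)*(t + 3)*(t^3 + t^2 - 21*t - 45) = (t - 4)*(t + 3)^2*(t^2 - 2*t - 15) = (t - 4)*(t + 3)^3*(t - 5)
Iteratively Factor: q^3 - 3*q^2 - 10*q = (q + 2)*(q^2 - 5*q) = (q - 5)*(q + 2)*(q)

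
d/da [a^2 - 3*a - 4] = 2*a - 3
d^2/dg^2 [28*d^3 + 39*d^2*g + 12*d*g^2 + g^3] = 24*d + 6*g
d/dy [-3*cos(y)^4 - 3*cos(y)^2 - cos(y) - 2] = (12*cos(y)^3 + 6*cos(y) + 1)*sin(y)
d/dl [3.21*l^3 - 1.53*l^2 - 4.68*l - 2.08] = 9.63*l^2 - 3.06*l - 4.68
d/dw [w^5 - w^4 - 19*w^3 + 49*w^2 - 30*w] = 5*w^4 - 4*w^3 - 57*w^2 + 98*w - 30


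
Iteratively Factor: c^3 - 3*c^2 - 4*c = (c)*(c^2 - 3*c - 4) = c*(c - 4)*(c + 1)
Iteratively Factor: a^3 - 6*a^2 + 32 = (a - 4)*(a^2 - 2*a - 8) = (a - 4)*(a + 2)*(a - 4)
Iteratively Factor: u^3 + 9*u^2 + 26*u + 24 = (u + 2)*(u^2 + 7*u + 12) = (u + 2)*(u + 3)*(u + 4)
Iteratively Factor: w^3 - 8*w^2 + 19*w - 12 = (w - 3)*(w^2 - 5*w + 4) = (w - 4)*(w - 3)*(w - 1)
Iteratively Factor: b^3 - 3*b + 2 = (b + 2)*(b^2 - 2*b + 1) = (b - 1)*(b + 2)*(b - 1)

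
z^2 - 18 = (z - 3*sqrt(2))*(z + 3*sqrt(2))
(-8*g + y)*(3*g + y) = -24*g^2 - 5*g*y + y^2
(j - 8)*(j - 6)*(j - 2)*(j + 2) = j^4 - 14*j^3 + 44*j^2 + 56*j - 192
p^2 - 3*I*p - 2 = (p - 2*I)*(p - I)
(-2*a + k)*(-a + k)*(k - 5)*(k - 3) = 2*a^2*k^2 - 16*a^2*k + 30*a^2 - 3*a*k^3 + 24*a*k^2 - 45*a*k + k^4 - 8*k^3 + 15*k^2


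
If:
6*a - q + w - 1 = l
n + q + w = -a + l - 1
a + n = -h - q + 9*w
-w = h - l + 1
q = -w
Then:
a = 7*w/12 + 1/3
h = 9*w/2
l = 11*w/2 + 1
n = 59*w/12 - 1/3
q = -w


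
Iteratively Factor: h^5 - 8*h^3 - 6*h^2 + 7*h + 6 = (h + 1)*(h^4 - h^3 - 7*h^2 + h + 6) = (h + 1)*(h + 2)*(h^3 - 3*h^2 - h + 3) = (h + 1)^2*(h + 2)*(h^2 - 4*h + 3) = (h - 1)*(h + 1)^2*(h + 2)*(h - 3)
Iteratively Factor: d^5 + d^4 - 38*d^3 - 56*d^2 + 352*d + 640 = (d + 4)*(d^4 - 3*d^3 - 26*d^2 + 48*d + 160) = (d - 5)*(d + 4)*(d^3 + 2*d^2 - 16*d - 32) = (d - 5)*(d + 2)*(d + 4)*(d^2 - 16) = (d - 5)*(d + 2)*(d + 4)^2*(d - 4)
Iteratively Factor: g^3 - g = (g + 1)*(g^2 - g) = g*(g + 1)*(g - 1)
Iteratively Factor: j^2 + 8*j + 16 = (j + 4)*(j + 4)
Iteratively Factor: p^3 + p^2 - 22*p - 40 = (p + 2)*(p^2 - p - 20) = (p - 5)*(p + 2)*(p + 4)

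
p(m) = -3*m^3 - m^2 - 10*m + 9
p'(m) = -9*m^2 - 2*m - 10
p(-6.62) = 901.73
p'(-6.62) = -391.18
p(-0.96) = 20.33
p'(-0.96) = -16.37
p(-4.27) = 267.03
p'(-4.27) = -165.56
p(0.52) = 3.11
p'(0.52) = -13.47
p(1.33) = -13.13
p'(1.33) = -28.58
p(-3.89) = 209.36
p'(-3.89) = -138.41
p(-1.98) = 48.17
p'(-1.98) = -41.32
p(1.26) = -11.19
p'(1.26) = -26.81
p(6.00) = -735.00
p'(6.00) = -346.00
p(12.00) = -5439.00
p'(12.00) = -1330.00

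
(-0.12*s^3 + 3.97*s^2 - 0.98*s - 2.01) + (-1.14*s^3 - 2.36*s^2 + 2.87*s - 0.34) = -1.26*s^3 + 1.61*s^2 + 1.89*s - 2.35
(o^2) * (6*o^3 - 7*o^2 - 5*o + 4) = 6*o^5 - 7*o^4 - 5*o^3 + 4*o^2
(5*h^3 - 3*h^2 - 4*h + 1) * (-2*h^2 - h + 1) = -10*h^5 + h^4 + 16*h^3 - h^2 - 5*h + 1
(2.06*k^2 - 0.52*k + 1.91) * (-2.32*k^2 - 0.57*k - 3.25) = -4.7792*k^4 + 0.0322*k^3 - 10.8298*k^2 + 0.6013*k - 6.2075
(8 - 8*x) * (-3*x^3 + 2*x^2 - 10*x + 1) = 24*x^4 - 40*x^3 + 96*x^2 - 88*x + 8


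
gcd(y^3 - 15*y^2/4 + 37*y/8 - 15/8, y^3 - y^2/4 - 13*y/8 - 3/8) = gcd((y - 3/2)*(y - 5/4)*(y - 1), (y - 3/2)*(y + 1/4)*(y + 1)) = y - 3/2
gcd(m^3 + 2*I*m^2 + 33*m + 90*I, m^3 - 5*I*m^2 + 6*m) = m - 6*I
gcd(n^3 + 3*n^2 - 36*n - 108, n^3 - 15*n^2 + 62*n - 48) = n - 6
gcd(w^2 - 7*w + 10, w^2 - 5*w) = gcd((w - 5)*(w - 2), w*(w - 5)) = w - 5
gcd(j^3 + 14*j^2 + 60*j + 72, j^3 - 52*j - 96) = j^2 + 8*j + 12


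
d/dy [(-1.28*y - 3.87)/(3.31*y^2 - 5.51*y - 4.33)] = (4.2368*y^2 + 25.6194*y - 15.7813)/(10.9561*y^4 - 36.4762*y^3 + 1.6955*y^2 + 47.7166*y + 18.7489)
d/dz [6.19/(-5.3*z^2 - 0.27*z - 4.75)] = (65.614*z + 1.6713)/(5.3*z^2 + 0.27*z + 4.75)^2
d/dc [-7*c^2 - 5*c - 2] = -14*c - 5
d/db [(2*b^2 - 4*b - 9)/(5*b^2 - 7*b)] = 3*(2*b^2 + 30*b - 21)/(b^2*(25*b^2 - 70*b + 49))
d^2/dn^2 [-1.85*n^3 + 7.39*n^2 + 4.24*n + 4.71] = 14.78 - 11.1*n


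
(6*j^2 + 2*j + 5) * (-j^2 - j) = -6*j^4 - 8*j^3 - 7*j^2 - 5*j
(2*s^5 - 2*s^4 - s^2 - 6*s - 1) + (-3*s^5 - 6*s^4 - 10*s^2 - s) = -s^5 - 8*s^4 - 11*s^2 - 7*s - 1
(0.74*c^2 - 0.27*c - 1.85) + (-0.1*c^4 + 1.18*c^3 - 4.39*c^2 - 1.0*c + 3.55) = -0.1*c^4 + 1.18*c^3 - 3.65*c^2 - 1.27*c + 1.7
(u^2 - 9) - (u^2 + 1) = -10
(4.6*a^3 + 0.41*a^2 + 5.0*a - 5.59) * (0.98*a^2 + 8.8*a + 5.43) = 4.508*a^5 + 40.8818*a^4 + 33.486*a^3 + 40.7481*a^2 - 22.042*a - 30.3537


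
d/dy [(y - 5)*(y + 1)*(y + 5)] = 3*y^2 + 2*y - 25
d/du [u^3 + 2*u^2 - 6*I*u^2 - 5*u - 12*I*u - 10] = 3*u^2 + u*(4 - 12*I) - 5 - 12*I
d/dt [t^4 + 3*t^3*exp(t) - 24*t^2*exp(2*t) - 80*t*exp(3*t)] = 3*t^3*exp(t) + 4*t^3 - 48*t^2*exp(2*t) + 9*t^2*exp(t) - 240*t*exp(3*t) - 48*t*exp(2*t) - 80*exp(3*t)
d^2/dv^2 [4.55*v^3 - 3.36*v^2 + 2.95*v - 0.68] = 27.3*v - 6.72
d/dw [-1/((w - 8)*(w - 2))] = 2*(w - 5)/((w - 8)^2*(w - 2)^2)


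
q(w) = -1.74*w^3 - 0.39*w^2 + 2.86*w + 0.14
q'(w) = -5.22*w^2 - 0.78*w + 2.86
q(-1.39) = 0.08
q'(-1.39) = -6.14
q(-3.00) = 35.03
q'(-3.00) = -41.78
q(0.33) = 0.98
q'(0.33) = 2.03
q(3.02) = -42.71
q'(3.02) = -47.10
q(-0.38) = -0.91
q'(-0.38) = 2.40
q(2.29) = -16.25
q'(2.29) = -26.30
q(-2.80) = 27.27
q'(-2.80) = -35.88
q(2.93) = -38.60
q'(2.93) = -44.24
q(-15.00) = 5741.99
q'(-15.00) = -1159.94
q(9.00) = -1274.17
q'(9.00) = -426.98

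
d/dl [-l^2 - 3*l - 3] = -2*l - 3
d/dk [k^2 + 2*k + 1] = 2*k + 2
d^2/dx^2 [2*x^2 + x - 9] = 4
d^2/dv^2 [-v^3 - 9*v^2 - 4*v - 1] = -6*v - 18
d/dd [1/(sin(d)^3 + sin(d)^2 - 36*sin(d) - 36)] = (-3*sin(d)^2 - 2*sin(d) + 36)*cos(d)/(sin(d)^3 + sin(d)^2 - 36*sin(d) - 36)^2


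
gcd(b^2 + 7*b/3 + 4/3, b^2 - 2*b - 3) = b + 1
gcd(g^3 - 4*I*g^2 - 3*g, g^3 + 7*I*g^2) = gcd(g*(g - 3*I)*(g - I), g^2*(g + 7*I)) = g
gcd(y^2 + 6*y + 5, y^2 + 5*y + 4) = y + 1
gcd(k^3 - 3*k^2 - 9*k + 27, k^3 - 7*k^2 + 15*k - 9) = k^2 - 6*k + 9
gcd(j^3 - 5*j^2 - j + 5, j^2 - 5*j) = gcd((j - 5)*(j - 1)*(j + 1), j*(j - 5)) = j - 5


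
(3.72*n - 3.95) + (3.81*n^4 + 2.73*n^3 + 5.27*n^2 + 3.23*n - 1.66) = 3.81*n^4 + 2.73*n^3 + 5.27*n^2 + 6.95*n - 5.61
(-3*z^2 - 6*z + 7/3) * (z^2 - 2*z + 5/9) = -3*z^4 + 38*z^2/3 - 8*z + 35/27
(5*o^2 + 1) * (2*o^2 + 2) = 10*o^4 + 12*o^2 + 2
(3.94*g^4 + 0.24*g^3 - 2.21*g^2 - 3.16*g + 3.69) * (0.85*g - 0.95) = 3.349*g^5 - 3.539*g^4 - 2.1065*g^3 - 0.5865*g^2 + 6.1385*g - 3.5055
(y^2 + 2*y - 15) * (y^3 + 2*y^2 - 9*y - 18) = y^5 + 4*y^4 - 20*y^3 - 66*y^2 + 99*y + 270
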